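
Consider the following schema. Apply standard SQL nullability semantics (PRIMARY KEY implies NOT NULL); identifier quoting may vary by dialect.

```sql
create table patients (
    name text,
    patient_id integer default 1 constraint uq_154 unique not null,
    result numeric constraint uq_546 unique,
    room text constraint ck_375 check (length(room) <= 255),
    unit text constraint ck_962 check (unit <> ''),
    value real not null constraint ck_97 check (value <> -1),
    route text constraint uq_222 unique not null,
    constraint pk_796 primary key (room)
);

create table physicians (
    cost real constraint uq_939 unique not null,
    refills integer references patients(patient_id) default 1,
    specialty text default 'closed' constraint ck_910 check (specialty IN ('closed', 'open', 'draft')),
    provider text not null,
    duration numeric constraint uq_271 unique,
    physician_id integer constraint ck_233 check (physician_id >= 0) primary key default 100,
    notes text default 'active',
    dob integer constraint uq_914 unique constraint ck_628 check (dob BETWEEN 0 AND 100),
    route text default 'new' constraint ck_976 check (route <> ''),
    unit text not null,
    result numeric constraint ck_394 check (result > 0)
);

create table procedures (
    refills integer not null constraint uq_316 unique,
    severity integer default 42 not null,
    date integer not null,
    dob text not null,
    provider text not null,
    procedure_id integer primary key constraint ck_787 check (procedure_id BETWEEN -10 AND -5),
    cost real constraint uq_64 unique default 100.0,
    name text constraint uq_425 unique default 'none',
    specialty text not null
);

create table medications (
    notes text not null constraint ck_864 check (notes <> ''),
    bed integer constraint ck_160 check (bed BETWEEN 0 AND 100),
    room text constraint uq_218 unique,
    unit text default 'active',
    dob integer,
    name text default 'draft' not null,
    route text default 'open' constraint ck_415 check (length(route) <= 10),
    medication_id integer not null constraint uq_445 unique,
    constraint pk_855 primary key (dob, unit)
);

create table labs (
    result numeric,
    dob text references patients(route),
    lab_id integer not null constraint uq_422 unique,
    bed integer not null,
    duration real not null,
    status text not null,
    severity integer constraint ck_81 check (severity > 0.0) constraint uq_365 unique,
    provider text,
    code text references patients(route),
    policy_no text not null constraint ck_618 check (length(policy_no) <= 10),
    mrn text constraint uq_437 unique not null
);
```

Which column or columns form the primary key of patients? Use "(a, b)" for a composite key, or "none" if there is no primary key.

room is declared PRIMARY KEY as a table-level PRIMARY KEY clause.

room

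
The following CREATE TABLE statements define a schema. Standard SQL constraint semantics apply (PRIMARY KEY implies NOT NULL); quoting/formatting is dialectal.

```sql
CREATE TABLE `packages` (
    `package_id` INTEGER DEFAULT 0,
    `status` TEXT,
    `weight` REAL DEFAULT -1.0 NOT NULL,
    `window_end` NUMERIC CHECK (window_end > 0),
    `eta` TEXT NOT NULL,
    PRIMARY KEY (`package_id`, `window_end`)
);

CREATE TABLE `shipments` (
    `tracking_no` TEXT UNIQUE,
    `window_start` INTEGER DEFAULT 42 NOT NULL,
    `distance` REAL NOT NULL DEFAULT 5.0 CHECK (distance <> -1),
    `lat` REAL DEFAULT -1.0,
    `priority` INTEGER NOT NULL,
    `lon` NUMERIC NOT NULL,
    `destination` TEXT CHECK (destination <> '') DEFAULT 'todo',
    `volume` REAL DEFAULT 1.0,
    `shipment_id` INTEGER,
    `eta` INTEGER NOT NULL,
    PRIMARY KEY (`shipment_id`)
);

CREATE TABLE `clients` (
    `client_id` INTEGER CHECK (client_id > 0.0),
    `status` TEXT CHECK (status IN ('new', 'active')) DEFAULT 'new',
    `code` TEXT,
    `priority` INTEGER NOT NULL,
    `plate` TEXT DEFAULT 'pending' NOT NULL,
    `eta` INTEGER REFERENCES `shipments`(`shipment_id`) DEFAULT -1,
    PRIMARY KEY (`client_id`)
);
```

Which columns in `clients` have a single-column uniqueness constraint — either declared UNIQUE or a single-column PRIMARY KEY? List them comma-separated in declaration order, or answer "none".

client_id

- client_id: single-column PRIMARY KEY → unique.
- status: no UNIQUE or single-column PK constraint.
- code: no UNIQUE or single-column PK constraint.
- priority: no UNIQUE or single-column PK constraint.
- plate: no UNIQUE or single-column PK constraint.
- eta: no UNIQUE or single-column PK constraint.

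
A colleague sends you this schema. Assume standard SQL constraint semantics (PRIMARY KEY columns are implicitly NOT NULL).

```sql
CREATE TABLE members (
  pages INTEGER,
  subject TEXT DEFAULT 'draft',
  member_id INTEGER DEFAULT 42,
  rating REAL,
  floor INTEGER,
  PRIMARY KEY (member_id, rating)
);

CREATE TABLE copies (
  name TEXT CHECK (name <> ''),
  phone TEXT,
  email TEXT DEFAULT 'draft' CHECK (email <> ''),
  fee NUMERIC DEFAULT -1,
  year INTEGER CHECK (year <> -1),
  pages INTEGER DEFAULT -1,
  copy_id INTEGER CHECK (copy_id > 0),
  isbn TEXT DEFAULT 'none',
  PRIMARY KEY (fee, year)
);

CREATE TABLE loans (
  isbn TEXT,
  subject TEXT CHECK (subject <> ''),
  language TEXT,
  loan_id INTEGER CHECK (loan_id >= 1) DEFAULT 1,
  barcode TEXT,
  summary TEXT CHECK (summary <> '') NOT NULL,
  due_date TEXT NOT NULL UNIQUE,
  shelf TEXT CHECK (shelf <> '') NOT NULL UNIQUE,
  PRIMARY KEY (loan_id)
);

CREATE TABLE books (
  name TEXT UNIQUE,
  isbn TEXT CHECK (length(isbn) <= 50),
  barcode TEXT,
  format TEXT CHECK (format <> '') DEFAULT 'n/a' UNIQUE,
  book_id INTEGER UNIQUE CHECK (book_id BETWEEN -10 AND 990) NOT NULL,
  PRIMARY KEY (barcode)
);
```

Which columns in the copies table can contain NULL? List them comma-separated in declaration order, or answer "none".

name, phone, email, pages, copy_id, isbn

- name: CHECK does not forbid NULL (a CHECK constraint passes when its expression is NULL) → nullable.
- phone: no NOT NULL constraint applies → nullable.
- email: CHECK does not forbid NULL (a CHECK constraint passes when its expression is NULL) → nullable.
- fee: part of the PRIMARY KEY, which implies NOT NULL → not nullable.
- year: part of the PRIMARY KEY, which implies NOT NULL → not nullable.
- pages: DEFAULT only fills an omitted column; an explicit NULL is still allowed → nullable.
- copy_id: CHECK does not forbid NULL (a CHECK constraint passes when its expression is NULL) → nullable.
- isbn: DEFAULT only fills an omitted column; an explicit NULL is still allowed → nullable.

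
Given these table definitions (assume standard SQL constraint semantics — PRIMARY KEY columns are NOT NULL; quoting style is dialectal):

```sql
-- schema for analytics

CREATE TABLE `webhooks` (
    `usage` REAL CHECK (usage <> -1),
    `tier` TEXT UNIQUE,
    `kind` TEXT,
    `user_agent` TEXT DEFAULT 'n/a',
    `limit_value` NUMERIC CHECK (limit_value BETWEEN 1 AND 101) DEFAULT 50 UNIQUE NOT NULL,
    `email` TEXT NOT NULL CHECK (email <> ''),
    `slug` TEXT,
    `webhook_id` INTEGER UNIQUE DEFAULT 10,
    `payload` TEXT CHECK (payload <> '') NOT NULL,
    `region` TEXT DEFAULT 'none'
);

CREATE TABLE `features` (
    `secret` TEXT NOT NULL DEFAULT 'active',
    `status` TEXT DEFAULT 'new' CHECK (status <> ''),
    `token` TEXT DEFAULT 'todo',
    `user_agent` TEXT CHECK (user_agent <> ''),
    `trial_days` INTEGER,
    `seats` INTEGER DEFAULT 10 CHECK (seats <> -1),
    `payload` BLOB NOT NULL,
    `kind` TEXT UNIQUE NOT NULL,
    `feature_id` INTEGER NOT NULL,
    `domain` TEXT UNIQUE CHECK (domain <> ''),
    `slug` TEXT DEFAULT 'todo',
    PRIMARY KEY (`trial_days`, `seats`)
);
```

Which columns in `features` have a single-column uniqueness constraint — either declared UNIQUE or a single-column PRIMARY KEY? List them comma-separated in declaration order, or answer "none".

- secret: no UNIQUE or single-column PK constraint.
- status: no UNIQUE or single-column PK constraint.
- token: no UNIQUE or single-column PK constraint.
- user_agent: no UNIQUE or single-column PK constraint.
- trial_days: part of a composite PRIMARY KEY — only the tuple is unique, not this column on its own.
- seats: part of a composite PRIMARY KEY — only the tuple is unique, not this column on its own.
- payload: no UNIQUE or single-column PK constraint.
- kind: declared UNIQUE → unique.
- feature_id: no UNIQUE or single-column PK constraint.
- domain: declared UNIQUE → unique.
- slug: no UNIQUE or single-column PK constraint.

kind, domain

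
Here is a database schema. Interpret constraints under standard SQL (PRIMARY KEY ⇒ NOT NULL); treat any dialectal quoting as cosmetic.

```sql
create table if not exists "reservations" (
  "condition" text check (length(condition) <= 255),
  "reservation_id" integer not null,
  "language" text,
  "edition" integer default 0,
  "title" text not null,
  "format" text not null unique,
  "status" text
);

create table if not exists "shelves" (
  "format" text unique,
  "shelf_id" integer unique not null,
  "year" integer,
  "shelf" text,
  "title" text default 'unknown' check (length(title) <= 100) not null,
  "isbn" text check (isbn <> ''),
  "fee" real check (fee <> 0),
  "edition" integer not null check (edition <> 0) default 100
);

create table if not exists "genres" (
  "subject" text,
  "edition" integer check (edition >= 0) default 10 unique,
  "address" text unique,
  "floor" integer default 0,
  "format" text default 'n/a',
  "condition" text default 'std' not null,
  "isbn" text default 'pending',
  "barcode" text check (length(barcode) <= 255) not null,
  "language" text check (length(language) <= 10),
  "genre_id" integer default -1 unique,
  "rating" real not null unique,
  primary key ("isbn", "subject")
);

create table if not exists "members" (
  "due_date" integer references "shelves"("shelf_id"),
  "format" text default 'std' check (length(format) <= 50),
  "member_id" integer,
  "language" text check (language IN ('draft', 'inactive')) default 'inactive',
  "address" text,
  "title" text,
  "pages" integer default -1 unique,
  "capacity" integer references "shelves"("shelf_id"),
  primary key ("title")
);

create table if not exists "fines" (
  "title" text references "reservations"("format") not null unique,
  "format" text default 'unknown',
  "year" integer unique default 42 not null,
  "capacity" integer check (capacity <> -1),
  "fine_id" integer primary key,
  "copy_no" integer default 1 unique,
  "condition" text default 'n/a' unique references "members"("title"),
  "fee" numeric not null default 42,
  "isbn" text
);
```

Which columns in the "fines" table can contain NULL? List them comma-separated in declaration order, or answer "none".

- title: declared NOT NULL → not nullable.
- format: DEFAULT only fills an omitted column; an explicit NULL is still allowed → nullable.
- year: declared NOT NULL → not nullable.
- capacity: CHECK does not forbid NULL (a CHECK constraint passes when its expression is NULL) → nullable.
- fine_id: part of the PRIMARY KEY, which implies NOT NULL → not nullable.
- copy_no: UNIQUE does not imply NOT NULL → nullable.
- condition: a foreign key column may be NULL unless separately constrained → nullable.
- fee: declared NOT NULL → not nullable.
- isbn: no NOT NULL constraint applies → nullable.

format, capacity, copy_no, condition, isbn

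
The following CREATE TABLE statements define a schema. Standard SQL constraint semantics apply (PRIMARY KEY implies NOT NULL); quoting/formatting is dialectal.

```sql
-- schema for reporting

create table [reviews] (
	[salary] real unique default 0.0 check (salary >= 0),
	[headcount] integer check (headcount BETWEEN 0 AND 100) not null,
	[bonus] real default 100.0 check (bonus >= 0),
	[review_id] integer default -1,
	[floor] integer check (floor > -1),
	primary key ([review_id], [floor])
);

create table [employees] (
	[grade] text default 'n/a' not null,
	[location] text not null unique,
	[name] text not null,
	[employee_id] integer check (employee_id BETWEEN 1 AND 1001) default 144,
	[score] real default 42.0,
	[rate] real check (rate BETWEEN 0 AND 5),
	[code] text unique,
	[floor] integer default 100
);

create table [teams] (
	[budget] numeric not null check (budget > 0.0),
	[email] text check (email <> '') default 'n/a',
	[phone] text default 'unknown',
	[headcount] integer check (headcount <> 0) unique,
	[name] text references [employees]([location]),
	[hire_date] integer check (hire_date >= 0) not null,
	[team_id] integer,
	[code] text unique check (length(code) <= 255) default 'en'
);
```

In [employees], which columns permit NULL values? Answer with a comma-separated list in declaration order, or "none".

- grade: declared NOT NULL → not nullable.
- location: declared NOT NULL → not nullable.
- name: declared NOT NULL → not nullable.
- employee_id: CHECK does not forbid NULL (a CHECK constraint passes when its expression is NULL) → nullable.
- score: DEFAULT only fills an omitted column; an explicit NULL is still allowed → nullable.
- rate: CHECK does not forbid NULL (a CHECK constraint passes when its expression is NULL) → nullable.
- code: UNIQUE does not imply NOT NULL → nullable.
- floor: DEFAULT only fills an omitted column; an explicit NULL is still allowed → nullable.

employee_id, score, rate, code, floor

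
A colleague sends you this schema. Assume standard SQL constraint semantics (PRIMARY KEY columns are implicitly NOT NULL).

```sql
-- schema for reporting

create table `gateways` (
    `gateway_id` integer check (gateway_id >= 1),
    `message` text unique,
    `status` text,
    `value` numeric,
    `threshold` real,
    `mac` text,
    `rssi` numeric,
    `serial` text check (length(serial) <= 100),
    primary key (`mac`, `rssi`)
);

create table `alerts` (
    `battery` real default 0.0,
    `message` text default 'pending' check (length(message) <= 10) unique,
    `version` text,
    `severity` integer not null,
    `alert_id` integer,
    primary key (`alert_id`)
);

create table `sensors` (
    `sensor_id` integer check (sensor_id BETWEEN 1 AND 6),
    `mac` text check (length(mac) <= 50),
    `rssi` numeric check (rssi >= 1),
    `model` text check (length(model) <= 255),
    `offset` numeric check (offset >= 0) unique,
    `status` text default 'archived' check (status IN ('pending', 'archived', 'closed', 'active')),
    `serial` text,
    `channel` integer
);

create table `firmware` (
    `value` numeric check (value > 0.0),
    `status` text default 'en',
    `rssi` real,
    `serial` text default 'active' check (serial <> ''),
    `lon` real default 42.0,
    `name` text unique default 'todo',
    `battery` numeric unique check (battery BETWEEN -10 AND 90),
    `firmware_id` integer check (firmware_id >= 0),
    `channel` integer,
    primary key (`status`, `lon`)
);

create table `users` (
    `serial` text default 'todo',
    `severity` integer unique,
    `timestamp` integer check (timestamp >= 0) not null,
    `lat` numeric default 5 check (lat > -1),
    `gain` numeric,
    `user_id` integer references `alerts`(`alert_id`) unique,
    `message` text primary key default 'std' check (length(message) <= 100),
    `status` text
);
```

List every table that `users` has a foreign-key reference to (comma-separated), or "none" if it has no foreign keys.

alerts

- user_id REFERENCES alerts(alert_id).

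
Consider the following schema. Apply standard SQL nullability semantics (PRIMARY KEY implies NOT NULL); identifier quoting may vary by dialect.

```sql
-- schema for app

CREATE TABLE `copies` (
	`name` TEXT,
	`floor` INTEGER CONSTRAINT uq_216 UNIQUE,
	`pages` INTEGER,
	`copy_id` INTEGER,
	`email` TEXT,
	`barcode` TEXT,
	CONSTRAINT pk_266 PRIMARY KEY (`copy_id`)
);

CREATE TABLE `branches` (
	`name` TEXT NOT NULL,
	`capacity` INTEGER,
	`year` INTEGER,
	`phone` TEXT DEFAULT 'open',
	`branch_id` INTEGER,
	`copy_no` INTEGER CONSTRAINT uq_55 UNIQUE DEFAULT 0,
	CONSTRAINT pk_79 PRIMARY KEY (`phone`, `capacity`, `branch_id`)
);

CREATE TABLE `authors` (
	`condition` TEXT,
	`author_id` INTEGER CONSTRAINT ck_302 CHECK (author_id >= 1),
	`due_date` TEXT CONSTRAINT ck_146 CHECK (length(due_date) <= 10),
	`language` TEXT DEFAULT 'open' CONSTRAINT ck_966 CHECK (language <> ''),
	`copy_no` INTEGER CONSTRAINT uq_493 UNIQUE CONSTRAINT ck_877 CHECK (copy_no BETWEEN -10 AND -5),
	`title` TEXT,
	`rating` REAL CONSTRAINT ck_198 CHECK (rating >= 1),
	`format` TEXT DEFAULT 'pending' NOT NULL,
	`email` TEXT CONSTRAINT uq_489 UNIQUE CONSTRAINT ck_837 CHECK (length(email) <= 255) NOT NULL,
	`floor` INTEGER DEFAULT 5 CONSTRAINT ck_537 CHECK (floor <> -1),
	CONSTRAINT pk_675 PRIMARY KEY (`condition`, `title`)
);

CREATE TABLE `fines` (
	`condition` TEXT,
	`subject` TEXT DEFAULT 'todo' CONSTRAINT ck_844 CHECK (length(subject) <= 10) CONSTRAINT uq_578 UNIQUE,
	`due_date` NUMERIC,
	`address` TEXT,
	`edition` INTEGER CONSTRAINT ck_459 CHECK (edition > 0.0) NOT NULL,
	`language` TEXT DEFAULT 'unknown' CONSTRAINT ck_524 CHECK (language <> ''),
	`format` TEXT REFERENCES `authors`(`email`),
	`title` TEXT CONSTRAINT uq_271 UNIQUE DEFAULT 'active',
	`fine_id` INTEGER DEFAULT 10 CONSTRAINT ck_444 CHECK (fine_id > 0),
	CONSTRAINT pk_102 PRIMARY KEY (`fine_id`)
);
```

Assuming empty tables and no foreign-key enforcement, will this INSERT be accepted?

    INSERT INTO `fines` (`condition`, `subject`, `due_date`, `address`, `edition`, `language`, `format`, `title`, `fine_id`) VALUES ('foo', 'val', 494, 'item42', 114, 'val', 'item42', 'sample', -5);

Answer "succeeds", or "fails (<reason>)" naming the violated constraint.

The value -5 for fine_id violates CHECK (fine_id > 0).

fails (CHECK on fine_id)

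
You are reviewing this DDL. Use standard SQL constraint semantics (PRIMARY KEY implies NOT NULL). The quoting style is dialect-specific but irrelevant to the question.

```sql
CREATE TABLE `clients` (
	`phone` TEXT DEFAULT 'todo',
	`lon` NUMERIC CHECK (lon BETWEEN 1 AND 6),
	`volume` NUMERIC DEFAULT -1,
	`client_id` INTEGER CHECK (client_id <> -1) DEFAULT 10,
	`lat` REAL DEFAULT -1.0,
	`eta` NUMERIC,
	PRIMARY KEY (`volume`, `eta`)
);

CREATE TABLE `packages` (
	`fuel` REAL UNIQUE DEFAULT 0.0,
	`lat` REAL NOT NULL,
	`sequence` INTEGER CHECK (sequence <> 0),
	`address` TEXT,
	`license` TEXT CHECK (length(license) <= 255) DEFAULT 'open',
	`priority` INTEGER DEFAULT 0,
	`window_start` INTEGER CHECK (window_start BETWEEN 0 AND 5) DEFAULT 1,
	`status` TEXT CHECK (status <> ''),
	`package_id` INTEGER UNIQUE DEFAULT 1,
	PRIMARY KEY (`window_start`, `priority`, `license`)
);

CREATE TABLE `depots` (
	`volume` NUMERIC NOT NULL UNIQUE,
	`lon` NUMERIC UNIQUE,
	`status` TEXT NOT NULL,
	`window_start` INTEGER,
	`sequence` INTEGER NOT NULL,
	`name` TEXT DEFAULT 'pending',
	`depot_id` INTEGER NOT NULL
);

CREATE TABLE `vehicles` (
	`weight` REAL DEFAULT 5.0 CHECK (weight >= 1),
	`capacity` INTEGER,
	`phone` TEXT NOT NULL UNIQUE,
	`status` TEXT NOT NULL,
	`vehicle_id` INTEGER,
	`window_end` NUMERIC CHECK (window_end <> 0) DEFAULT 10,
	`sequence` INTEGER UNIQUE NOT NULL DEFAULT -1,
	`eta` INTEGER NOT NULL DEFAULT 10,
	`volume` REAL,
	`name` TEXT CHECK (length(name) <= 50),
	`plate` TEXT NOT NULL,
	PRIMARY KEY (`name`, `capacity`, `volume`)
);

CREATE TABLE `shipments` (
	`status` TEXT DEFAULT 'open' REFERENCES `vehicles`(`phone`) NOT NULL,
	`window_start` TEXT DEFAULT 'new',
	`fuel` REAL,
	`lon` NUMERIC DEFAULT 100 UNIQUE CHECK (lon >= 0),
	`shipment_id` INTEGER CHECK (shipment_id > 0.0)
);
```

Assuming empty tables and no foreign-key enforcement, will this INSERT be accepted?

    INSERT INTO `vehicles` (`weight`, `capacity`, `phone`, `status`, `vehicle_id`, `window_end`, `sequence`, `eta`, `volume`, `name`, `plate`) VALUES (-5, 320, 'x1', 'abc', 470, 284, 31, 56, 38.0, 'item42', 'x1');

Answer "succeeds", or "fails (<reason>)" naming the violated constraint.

fails (CHECK on weight)

The value -5 for weight violates CHECK (weight >= 1).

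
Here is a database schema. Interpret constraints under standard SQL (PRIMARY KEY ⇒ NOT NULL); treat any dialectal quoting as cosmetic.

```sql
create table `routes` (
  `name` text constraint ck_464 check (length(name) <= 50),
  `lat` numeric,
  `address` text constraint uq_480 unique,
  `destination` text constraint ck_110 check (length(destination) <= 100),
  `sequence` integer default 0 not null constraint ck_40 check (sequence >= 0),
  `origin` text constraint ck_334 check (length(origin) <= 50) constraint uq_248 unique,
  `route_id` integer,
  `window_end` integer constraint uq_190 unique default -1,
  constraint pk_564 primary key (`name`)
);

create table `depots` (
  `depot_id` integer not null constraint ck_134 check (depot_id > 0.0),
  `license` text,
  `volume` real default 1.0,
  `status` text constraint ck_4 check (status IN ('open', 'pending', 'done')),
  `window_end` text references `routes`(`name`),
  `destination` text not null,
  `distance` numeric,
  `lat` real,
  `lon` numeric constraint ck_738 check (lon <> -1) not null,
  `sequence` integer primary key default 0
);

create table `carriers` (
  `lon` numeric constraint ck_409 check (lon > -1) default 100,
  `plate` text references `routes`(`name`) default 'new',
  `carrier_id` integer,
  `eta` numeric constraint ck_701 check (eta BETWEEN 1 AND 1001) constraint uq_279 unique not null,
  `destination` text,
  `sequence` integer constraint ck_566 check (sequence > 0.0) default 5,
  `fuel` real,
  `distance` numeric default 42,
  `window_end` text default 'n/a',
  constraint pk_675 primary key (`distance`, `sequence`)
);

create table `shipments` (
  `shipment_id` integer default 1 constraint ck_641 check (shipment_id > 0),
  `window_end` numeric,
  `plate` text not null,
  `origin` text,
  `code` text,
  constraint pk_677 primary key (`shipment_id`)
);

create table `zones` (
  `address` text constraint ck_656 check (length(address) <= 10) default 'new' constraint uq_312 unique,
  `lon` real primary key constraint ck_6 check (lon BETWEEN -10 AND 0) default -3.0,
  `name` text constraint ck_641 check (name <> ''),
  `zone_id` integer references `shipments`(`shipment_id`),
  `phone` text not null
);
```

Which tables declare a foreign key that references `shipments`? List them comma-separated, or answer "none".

zones

- zones.zone_id references shipments(shipment_id).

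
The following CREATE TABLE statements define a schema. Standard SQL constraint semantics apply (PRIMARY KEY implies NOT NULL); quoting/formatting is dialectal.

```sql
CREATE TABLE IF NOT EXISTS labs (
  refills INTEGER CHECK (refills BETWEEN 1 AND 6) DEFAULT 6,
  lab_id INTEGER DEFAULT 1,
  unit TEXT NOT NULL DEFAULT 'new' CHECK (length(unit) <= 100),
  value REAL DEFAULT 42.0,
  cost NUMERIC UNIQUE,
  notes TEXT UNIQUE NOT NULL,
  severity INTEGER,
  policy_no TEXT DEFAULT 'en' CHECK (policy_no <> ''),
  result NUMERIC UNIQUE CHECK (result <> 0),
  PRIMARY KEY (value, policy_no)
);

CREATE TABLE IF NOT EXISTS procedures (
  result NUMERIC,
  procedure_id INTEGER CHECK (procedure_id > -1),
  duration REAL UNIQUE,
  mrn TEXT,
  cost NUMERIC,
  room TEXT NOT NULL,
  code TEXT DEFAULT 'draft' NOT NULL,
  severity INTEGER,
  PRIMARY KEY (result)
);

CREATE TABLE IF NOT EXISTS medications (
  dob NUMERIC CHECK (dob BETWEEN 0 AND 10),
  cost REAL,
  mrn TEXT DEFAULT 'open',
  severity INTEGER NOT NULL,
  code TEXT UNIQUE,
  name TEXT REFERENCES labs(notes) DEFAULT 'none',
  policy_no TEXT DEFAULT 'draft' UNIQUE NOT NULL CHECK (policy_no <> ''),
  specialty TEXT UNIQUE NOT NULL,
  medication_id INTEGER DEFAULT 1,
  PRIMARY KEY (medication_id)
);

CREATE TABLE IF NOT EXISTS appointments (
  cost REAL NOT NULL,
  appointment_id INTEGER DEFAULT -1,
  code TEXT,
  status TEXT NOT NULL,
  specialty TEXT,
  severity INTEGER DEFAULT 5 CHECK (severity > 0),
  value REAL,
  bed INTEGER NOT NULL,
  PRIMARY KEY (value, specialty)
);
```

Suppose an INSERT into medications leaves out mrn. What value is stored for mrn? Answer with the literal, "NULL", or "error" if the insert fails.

'open'

mrn has an explicit DEFAULT 'open'.
When the column is omitted from an INSERT, that default is used.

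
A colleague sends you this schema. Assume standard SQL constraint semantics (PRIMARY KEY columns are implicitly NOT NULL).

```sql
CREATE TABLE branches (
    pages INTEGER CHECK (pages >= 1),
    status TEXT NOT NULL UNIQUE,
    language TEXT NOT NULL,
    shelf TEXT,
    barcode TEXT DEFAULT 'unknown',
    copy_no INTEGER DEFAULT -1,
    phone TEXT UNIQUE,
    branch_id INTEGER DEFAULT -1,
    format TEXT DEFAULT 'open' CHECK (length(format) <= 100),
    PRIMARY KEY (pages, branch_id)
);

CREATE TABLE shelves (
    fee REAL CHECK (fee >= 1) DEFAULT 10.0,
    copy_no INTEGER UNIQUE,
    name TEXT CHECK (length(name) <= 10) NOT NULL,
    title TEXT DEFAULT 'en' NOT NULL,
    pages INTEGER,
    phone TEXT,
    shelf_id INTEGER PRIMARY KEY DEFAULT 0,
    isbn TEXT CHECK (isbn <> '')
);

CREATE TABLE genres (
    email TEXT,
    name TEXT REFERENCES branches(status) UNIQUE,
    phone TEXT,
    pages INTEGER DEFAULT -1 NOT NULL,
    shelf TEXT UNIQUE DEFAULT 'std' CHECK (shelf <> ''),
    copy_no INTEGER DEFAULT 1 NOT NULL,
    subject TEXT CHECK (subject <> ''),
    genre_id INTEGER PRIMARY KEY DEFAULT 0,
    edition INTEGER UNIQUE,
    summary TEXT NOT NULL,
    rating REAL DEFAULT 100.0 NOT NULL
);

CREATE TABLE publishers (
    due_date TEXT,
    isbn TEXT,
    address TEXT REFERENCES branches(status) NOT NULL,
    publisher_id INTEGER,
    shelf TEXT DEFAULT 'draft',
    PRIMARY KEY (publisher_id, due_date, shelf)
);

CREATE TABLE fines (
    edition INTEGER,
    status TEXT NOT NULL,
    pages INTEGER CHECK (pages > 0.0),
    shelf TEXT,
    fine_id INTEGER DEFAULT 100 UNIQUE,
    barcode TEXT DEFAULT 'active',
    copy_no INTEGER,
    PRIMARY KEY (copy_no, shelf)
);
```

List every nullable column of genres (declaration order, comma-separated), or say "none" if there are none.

email, name, phone, shelf, subject, edition

- email: no NOT NULL constraint applies → nullable.
- name: a foreign key column may be NULL unless separately constrained → nullable.
- phone: no NOT NULL constraint applies → nullable.
- pages: declared NOT NULL → not nullable.
- shelf: CHECK does not forbid NULL (a CHECK constraint passes when its expression is NULL) → nullable.
- copy_no: declared NOT NULL → not nullable.
- subject: CHECK does not forbid NULL (a CHECK constraint passes when its expression is NULL) → nullable.
- genre_id: part of the PRIMARY KEY, which implies NOT NULL → not nullable.
- edition: UNIQUE does not imply NOT NULL → nullable.
- summary: declared NOT NULL → not nullable.
- rating: declared NOT NULL → not nullable.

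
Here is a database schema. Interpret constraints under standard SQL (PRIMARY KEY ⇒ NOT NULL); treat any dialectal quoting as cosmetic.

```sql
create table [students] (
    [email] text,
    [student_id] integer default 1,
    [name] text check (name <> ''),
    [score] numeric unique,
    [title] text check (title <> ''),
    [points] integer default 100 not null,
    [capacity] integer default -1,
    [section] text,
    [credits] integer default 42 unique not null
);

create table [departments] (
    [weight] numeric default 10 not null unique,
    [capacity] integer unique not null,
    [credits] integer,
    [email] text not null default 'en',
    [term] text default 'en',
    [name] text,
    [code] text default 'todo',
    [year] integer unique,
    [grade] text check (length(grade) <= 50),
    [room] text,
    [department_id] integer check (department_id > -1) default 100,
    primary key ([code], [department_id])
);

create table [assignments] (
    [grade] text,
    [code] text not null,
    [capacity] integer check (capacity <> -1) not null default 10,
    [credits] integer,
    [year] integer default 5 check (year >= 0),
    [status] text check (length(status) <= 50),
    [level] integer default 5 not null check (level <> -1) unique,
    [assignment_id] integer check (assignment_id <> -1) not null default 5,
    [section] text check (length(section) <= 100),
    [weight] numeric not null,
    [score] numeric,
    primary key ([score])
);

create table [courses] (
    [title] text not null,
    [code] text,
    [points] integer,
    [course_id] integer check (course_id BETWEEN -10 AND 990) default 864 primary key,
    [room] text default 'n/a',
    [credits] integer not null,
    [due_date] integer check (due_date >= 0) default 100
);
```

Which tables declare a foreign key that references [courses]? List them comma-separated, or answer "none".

No REFERENCES clause anywhere in the schema names courses.

none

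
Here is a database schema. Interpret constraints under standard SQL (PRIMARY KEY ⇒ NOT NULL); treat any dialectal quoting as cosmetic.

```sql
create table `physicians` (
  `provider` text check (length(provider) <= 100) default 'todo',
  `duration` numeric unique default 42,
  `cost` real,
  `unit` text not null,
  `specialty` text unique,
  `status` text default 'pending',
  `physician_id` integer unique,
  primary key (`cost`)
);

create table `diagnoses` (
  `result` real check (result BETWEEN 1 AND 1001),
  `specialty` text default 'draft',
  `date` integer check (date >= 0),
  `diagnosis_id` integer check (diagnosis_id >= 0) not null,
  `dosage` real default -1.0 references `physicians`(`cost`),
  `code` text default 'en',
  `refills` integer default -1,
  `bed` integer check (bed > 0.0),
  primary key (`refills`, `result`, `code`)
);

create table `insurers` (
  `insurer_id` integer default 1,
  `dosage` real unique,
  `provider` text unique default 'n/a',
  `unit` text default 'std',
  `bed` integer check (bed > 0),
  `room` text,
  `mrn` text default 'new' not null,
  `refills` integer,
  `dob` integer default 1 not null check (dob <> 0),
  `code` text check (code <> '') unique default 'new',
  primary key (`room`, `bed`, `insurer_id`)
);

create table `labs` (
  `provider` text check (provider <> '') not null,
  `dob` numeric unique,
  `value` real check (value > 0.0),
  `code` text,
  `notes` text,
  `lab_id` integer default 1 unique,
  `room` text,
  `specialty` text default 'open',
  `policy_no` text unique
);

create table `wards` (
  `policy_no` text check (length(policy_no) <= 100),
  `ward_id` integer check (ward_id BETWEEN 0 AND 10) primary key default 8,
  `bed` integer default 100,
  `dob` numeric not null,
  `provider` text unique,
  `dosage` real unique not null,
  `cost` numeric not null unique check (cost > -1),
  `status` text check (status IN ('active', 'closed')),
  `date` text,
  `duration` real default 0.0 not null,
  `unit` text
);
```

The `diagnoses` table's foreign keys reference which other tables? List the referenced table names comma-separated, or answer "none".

physicians

- dosage REFERENCES physicians(cost).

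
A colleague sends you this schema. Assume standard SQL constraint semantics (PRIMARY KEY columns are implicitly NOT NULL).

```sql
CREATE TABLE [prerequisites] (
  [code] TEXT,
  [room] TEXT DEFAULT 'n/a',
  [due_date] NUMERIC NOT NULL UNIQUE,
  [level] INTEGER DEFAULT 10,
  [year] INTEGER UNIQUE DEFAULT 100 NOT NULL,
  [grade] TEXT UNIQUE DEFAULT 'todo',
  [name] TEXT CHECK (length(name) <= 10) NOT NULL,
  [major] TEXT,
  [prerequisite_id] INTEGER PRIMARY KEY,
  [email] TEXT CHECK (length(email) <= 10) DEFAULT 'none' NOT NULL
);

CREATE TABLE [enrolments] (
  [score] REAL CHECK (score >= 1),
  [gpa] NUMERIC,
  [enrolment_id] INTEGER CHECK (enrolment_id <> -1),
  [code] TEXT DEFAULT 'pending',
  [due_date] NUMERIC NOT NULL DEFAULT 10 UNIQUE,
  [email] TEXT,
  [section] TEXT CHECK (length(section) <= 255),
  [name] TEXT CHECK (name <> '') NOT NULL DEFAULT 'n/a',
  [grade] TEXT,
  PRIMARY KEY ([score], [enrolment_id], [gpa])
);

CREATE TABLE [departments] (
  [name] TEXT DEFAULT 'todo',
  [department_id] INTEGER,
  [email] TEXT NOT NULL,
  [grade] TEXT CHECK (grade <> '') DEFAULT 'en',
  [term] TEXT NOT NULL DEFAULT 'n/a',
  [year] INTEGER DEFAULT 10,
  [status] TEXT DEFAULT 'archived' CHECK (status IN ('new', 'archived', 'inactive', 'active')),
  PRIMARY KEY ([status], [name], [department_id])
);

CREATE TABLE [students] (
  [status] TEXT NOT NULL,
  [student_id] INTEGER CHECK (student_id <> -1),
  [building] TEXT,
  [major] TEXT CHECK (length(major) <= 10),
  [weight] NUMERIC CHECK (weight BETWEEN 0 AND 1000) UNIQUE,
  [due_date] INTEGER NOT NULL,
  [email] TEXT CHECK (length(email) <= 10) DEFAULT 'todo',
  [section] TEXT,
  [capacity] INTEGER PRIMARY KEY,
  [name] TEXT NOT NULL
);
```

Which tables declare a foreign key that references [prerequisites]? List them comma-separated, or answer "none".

none

No REFERENCES clause anywhere in the schema names prerequisites.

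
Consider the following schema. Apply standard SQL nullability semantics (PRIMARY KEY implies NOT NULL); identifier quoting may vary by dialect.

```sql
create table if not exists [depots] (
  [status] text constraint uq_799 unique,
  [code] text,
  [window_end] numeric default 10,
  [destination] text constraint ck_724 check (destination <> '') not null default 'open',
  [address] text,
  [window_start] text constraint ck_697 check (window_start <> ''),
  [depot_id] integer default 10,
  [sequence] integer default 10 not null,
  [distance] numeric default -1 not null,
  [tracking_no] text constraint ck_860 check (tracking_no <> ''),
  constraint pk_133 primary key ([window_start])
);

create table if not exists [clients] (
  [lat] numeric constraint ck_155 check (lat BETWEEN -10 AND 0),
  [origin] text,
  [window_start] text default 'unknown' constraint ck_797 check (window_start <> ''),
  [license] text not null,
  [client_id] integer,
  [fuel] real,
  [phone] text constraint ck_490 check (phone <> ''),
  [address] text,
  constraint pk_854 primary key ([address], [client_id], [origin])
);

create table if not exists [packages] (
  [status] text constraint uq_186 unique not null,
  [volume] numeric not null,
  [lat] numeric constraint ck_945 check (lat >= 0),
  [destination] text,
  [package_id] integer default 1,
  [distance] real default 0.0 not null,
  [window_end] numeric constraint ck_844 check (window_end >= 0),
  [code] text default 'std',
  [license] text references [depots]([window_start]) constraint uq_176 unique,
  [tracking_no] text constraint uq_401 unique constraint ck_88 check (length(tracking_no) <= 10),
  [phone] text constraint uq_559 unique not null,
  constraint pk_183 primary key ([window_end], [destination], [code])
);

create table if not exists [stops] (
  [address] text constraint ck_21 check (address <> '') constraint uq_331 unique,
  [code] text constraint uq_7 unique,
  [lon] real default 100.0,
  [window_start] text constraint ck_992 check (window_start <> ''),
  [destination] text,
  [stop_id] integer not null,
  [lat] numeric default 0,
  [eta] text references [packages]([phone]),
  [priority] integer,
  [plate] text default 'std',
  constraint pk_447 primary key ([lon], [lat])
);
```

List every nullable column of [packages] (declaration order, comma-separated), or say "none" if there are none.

- status: declared NOT NULL → not nullable.
- volume: declared NOT NULL → not nullable.
- lat: CHECK does not forbid NULL (a CHECK constraint passes when its expression is NULL) → nullable.
- destination: part of the PRIMARY KEY, which implies NOT NULL → not nullable.
- package_id: DEFAULT only fills an omitted column; an explicit NULL is still allowed → nullable.
- distance: declared NOT NULL → not nullable.
- window_end: part of the PRIMARY KEY, which implies NOT NULL → not nullable.
- code: part of the PRIMARY KEY, which implies NOT NULL → not nullable.
- license: a foreign key column may be NULL unless separately constrained → nullable.
- tracking_no: CHECK does not forbid NULL (a CHECK constraint passes when its expression is NULL) → nullable.
- phone: declared NOT NULL → not nullable.

lat, package_id, license, tracking_no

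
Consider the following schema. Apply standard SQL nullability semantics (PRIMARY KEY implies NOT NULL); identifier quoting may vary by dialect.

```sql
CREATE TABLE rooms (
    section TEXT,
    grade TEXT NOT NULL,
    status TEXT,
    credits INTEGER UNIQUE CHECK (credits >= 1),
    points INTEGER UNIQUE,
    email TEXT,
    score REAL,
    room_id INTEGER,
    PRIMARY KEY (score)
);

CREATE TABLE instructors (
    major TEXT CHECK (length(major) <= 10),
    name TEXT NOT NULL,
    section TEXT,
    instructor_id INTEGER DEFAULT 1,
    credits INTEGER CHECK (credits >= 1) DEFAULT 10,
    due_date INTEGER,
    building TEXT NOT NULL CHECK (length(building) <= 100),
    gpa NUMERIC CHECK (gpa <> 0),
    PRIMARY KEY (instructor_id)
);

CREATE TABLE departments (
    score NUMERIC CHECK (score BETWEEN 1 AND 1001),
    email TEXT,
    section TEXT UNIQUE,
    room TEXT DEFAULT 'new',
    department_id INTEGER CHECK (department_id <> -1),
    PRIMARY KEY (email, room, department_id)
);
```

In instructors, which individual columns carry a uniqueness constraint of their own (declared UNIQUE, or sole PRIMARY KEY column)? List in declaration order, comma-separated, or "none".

instructor_id

- major: no UNIQUE or single-column PK constraint.
- name: no UNIQUE or single-column PK constraint.
- section: no UNIQUE or single-column PK constraint.
- instructor_id: single-column PRIMARY KEY → unique.
- credits: no UNIQUE or single-column PK constraint.
- due_date: no UNIQUE or single-column PK constraint.
- building: no UNIQUE or single-column PK constraint.
- gpa: no UNIQUE or single-column PK constraint.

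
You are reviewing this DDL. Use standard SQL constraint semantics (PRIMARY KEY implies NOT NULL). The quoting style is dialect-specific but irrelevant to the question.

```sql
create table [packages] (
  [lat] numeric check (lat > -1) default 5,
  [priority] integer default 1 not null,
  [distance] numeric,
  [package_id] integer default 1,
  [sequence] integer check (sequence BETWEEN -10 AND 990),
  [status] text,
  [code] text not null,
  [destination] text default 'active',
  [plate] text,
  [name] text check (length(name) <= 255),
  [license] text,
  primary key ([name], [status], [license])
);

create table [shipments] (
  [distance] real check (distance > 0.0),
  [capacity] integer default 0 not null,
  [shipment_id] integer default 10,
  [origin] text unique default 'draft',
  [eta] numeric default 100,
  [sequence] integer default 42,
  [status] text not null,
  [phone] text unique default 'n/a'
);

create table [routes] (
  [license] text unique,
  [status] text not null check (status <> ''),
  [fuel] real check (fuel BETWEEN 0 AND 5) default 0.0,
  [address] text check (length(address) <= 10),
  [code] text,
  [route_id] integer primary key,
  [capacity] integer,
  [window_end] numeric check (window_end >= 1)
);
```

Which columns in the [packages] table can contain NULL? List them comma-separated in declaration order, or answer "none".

- lat: CHECK does not forbid NULL (a CHECK constraint passes when its expression is NULL) → nullable.
- priority: declared NOT NULL → not nullable.
- distance: no NOT NULL constraint applies → nullable.
- package_id: DEFAULT only fills an omitted column; an explicit NULL is still allowed → nullable.
- sequence: CHECK does not forbid NULL (a CHECK constraint passes when its expression is NULL) → nullable.
- status: part of the PRIMARY KEY, which implies NOT NULL → not nullable.
- code: declared NOT NULL → not nullable.
- destination: DEFAULT only fills an omitted column; an explicit NULL is still allowed → nullable.
- plate: no NOT NULL constraint applies → nullable.
- name: part of the PRIMARY KEY, which implies NOT NULL → not nullable.
- license: part of the PRIMARY KEY, which implies NOT NULL → not nullable.

lat, distance, package_id, sequence, destination, plate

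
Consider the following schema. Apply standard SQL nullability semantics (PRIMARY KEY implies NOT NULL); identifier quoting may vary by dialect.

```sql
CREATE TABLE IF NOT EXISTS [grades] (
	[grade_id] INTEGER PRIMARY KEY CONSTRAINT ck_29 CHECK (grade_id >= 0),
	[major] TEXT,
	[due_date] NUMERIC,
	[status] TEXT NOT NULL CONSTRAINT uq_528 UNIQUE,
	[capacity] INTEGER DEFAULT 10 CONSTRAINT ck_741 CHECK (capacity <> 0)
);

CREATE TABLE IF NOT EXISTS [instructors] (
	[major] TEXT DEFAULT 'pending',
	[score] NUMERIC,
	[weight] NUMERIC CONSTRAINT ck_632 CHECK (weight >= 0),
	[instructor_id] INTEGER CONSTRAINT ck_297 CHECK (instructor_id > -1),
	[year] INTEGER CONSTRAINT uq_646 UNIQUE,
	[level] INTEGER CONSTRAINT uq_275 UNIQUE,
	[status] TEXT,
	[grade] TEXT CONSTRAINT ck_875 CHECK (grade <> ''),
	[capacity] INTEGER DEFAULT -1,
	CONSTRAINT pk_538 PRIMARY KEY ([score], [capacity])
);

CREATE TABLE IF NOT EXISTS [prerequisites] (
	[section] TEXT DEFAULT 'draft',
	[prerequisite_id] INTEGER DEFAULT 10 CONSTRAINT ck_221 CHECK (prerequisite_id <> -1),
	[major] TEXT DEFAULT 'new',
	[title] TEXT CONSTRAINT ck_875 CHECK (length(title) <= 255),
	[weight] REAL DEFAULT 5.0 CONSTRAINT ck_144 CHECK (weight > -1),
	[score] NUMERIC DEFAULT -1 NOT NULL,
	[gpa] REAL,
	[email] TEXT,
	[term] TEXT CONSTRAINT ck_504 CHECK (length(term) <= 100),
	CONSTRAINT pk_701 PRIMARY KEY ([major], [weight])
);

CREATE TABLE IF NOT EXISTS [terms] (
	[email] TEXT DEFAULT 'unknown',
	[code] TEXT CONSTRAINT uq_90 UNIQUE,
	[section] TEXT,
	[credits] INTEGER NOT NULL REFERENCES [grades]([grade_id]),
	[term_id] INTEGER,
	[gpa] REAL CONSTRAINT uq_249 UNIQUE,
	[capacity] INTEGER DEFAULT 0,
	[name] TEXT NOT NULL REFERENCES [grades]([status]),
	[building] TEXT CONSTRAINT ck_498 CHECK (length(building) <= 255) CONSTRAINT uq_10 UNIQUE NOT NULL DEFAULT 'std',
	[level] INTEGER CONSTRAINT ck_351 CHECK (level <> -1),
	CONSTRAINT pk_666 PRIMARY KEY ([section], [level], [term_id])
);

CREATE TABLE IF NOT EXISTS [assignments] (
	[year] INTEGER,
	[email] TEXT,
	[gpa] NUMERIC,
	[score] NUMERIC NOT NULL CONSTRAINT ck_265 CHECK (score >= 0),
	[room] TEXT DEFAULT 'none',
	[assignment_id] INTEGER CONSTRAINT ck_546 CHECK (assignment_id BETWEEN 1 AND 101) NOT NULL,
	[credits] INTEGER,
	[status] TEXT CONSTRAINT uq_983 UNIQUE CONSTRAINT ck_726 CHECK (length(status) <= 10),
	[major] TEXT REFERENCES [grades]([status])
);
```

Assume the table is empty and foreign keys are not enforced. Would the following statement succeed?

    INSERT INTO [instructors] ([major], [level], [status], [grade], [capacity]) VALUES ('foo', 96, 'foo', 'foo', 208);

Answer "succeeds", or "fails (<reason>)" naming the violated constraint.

score is omitted from the column list and has no DEFAULT, so it would receive NULL.
But score is part of the PRIMARY KEY (implied NOT NULL).

fails (NOT NULL on score)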